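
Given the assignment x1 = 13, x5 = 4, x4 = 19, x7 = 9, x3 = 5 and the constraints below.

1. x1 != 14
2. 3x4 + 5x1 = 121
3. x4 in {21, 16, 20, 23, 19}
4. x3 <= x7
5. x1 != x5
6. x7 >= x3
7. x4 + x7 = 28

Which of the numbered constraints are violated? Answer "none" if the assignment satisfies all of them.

Constraint 2 does not hold.

1. x1 = 13, and 13 ≠ 14 — holds.
2. 3x4 + 5x1 = 3(19) + 5(13) = 122, not 121 — fails.
3. x4 = 19 is in {21, 16, 20, 23, 19} — holds.
4. x3 = 5, x7 = 9; 5 ≤ 9 — holds.
5. x1 = 13, x5 = 4; distinct — holds.
6. x7 = 9, x3 = 5; 9 ≥ 5 — holds.
7. x4 + x7 = 19 + 9 = 28 — holds.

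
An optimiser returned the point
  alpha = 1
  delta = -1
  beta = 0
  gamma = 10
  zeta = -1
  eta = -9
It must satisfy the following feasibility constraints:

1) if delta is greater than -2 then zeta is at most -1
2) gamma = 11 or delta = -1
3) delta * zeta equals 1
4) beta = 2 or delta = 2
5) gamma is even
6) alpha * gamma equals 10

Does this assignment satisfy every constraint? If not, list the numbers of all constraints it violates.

Constraint 4 is violated.

1) delta = -1 > -2, so we need zeta ≤ -1; zeta = -1 ≤ -1 — satisfied.
2) gamma = 10 ≠ 11, but delta = -1 = -1 (second disjunct) — satisfied.
3) delta * zeta = -1 * (-1) = 1 — satisfied.
4) beta = 0 ≠ 2 and delta = -1 ≠ 2; both disjuncts false — violated.
5) gamma = 10 is even — satisfied.
6) alpha * gamma = 1 * 10 = 10 — satisfied.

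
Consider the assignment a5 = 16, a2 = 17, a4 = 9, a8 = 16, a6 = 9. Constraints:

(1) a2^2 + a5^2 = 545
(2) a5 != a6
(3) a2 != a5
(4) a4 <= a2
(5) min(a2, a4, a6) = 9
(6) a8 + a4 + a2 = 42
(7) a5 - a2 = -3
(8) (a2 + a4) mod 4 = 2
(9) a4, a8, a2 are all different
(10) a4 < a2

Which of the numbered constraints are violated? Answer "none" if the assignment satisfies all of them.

No — constraint 7 is not satisfied.

(1) a2^2 + a5^2 = 17^2 + 16^2 = 289 + 256 = 545 — OK.
(2) a5 = 16, a6 = 9; distinct — OK.
(3) a2 = 17, a5 = 16; distinct — OK.
(4) a4 = 9, a2 = 17; 9 ≤ 17 — OK.
(5) min(17, 9, 9) = 9 — OK.
(6) a8 + a4 + a2 = 16 + 9 + 17 = 42 — OK.
(7) a5 - a2 = 16 - 17 = -1, not -3 — violated.
(8) a2 + a4 = 26; 26 mod 4 = 2 — OK.
(9) values 9, 16, 17 are pairwise distinct — OK.
(10) a4 = 9, a2 = 17; 9 < 17 — OK.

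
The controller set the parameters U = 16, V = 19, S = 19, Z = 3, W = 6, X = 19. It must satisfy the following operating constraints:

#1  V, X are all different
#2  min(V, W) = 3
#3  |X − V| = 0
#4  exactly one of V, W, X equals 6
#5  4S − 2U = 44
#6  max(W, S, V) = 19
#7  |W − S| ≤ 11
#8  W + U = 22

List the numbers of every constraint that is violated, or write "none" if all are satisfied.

#1 V = X = 19, not all different — violated.
#2 min(19, 6) = 6, not 3 — violated.
#3 |19 − 19| = 0 — satisfied.
#4 V=19, W=6, X=19; 1 of them equals 6 — satisfied.
#5 4S − 2U = 4(19) − 2(16) = 44 — satisfied.
#6 max(6, 19, 19) = 19 — satisfied.
#7 |6 − 19| = 13; 13 > 11, exceeds bound 11 — violated.
#8 W + U = 6 + 16 = 22 — satisfied.

Violated: 1, 2, and 7.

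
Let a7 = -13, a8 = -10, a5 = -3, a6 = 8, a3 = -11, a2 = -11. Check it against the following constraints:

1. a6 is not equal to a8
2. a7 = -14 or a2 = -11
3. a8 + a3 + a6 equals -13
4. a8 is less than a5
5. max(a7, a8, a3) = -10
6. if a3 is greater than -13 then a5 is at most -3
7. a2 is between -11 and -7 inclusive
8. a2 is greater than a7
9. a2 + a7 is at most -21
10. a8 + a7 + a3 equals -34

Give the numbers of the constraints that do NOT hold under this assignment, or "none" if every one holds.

No violations.

1. a6 = 8, a8 = -10; distinct — holds.
2. a7 = -13 ≠ -14, but a2 = -11 = -11 (second disjunct) — holds.
3. a8 + a3 + a6 = -10 + (-11) + 8 = -13 — holds.
4. a8 = -10, a5 = -3; -10 < -3 — holds.
5. max(-13, -10, -11) = -10 — holds.
6. a3 = -11 > -13, so we need a5 ≤ -3; a5 = -3 ≤ -3 — holds.
7. a2 = -11 lies in [-11, -7] — holds.
8. a2 = -11, a7 = -13; -11 > -13 — holds.
9. a2 + a7 = -11 + (-13) = -24; -24 ≤ -21 — holds.
10. a8 + a7 + a3 = -10 + (-13) + (-11) = -34 — holds.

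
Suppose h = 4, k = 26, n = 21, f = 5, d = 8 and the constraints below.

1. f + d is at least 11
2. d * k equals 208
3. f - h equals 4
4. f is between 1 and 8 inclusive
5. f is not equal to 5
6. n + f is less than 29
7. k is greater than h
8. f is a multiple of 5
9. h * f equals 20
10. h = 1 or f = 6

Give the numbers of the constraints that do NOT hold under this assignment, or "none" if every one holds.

No — constraints 3, 5, 10 are not satisfied.

1. f + d = 5 + 8 = 13; 13 ≥ 11 — holds.
2. d * k = 8 * 26 = 208 — holds.
3. f - h = 5 - 4 = 1, not 4 — fails.
4. f = 5 lies in [1, 8] — holds.
5. f = 5, but 5 is required to differ — fails.
6. n + f = 21 + 5 = 26; 26 < 29 — holds.
7. k = 26, h = 4; 26 > 4 — holds.
8. 5 / 5 = 1, so 5 divides 5 — holds.
9. h * f = 4 * 5 = 20 — holds.
10. h = 4 ≠ 1 and f = 5 ≠ 6; both disjuncts false — fails.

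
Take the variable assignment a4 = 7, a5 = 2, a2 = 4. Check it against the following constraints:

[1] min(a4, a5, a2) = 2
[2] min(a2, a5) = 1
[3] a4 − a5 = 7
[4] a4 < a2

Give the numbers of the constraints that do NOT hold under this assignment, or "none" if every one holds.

[1] min(7, 2, 4) = 2  yes
[2] min(4, 2) = 2, not 1  no
[3] a4 − a5 = 7 − 2 = 5, not 7  no
[4] a4 = 7, a2 = 4; 7 ≥ 4 (want <)  no

The assignment fails constraints 2, 3, 4.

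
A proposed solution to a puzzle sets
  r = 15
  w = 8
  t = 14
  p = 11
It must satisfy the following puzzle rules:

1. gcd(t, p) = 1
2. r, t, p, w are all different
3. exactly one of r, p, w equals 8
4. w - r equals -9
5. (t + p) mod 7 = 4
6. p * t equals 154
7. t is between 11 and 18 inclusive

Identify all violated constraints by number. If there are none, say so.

1. gcd(14, 11) = 1 — holds.
2. values 15, 14, 11, 8 are pairwise distinct — holds.
3. r=15, p=11, w=8; 1 of them equals 8 — holds.
4. w - r = 8 - 15 = -7, not -9 — fails.
5. t + p = 25; 25 mod 7 = 4 — holds.
6. p * t = 11 * 14 = 154 — holds.
7. t = 14 lies in [11, 18] — holds.

Constraint 4 is violated.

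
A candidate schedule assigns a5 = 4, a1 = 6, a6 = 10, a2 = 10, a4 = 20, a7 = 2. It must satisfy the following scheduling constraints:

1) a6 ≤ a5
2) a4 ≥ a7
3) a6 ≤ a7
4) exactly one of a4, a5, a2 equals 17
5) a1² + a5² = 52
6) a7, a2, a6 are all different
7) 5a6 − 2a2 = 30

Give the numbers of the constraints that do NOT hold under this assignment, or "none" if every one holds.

1) a6 = 10, a5 = 4; 10 > 4 (want ≤) — violated.
2) a4 = 20, a7 = 2; 20 ≥ 2 — satisfied.
3) a6 = 10, a7 = 2; 10 > 2 (want ≤) — violated.
4) a4=20, a5=4, a2=10; 0 of them equal 17, not exactly one — violated.
5) a1² + a5² = 6² + 4² = 36 + 16 = 52 — satisfied.
6) a2 = a6 = 10, not all different — violated.
7) 5a6 − 2a2 = 5(10) − 2(10) = 30 — satisfied.

No — constraints 1, 3, 4, and 6 are not satisfied.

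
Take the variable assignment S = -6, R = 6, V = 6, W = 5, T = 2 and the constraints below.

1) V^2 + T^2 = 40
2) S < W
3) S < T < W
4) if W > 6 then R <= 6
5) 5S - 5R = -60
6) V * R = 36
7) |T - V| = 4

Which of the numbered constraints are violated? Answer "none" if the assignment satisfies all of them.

1) V^2 + T^2 = 6^2 + 2^2 = 36 + 4 = 40 — satisfied.
2) S = -6, W = 5; -6 < 5 — satisfied.
3) values -6 < 2 < 5 — satisfied.
4) W = 5, not > 6; antecedent false, conditional vacuously true — satisfied.
5) 5S - 5R = 5(-6) - 5(6) = -60 — satisfied.
6) V * R = 6 * 6 = 36 — satisfied.
7) |2 - 6| = 4 — satisfied.

Yes — all constraints hold.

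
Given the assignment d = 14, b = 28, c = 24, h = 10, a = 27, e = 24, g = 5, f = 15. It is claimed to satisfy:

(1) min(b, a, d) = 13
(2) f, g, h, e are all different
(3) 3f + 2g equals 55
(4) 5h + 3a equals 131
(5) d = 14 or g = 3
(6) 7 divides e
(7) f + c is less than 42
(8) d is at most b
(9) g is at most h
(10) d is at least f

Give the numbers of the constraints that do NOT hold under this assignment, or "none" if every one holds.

(1) min(28, 27, 14) = 14, not 13 — violated.
(2) values 15, 5, 10, 24 are pairwise distinct — satisfied.
(3) 3f + 2g = 3(15) + 2(5) = 55 — satisfied.
(4) 5h + 3a = 5(10) + 3(27) = 131 — satisfied.
(5) d = 14 = 14 (first disjunct) — satisfied.
(6) 24 = 7*3 + 3, so 7 does not divide 24 — violated.
(7) f + c = 15 + 24 = 39; 39 < 42 — satisfied.
(8) d = 14, b = 28; 14 ≤ 28 — satisfied.
(9) g = 5, h = 10; 5 ≤ 10 — satisfied.
(10) d = 14, f = 15; 14 < 15 (want ≥) — violated.

Constraints 1, 6, 10 do not hold.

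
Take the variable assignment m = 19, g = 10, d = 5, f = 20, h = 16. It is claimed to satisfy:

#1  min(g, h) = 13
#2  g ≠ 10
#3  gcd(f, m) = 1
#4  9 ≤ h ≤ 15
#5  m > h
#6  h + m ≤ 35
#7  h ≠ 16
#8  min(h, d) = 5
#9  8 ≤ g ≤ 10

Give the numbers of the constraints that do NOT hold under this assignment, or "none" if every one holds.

The assignment fails constraints 1, 2, 4, 7.

#1 min(10, 16) = 10, not 13 — does not hold.
#2 g = 10, but 10 is required to differ — does not hold.
#3 gcd(20, 19) = 1 — holds.
#4 h = 16 is outside [9, 15] — does not hold.
#5 m = 19, h = 16; 19 > 16 — holds.
#6 h + m = 16 + 19 = 35; 35 ≤ 35 — holds.
#7 h = 16, but 16 is required to differ — does not hold.
#8 min(16, 5) = 5 — holds.
#9 g = 10 lies in [8, 10] — holds.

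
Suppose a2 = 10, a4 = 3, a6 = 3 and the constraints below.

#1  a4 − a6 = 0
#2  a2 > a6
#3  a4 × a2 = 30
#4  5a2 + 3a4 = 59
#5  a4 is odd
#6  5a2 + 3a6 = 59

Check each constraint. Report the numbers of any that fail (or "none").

#1 a4 − a6 = 3 − 3 = 0  OK
#2 a2 = 10, a6 = 3; 10 > 3  OK
#3 a4 × a2 = 3 × 10 = 30  OK
#4 5a2 + 3a4 = 5(10) + 3(3) = 59  OK
#5 a4 = 3 is odd  OK
#6 5a2 + 3a6 = 5(10) + 3(3) = 59  OK

Yes — all constraints hold.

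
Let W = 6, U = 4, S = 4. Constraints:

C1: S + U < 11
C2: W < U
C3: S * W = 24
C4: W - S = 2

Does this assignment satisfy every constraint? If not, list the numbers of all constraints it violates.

C1: S + U = 4 + 4 = 8; 8 < 11 — holds.
C2: W = 6, U = 4; 6 ≥ 4 (want <) — fails.
C3: S * W = 4 * 6 = 24 — holds.
C4: W - S = 6 - 4 = 2 — holds.

The assignment fails constraint 2.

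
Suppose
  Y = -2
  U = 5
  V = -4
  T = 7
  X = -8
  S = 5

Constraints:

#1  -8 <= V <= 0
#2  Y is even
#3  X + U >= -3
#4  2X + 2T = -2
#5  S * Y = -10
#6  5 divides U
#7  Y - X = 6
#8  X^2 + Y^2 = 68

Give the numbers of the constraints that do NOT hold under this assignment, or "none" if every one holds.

#1 V = -4 lies in [-8, 0] — holds.
#2 Y = -2 is even — holds.
#3 X + U = -8 + 5 = -3; -3 ≥ -3 — holds.
#4 2X + 2T = 2(-8) + 2(7) = -2 — holds.
#5 S * Y = 5 * (-2) = -10 — holds.
#6 5 / 5 = 1, so 5 divides 5 — holds.
#7 Y - X = -2 - (-8) = 6 — holds.
#8 X^2 + Y^2 = (-8)^2 + (-2)^2 = 64 + 4 = 68 — holds.

All constraints are satisfied.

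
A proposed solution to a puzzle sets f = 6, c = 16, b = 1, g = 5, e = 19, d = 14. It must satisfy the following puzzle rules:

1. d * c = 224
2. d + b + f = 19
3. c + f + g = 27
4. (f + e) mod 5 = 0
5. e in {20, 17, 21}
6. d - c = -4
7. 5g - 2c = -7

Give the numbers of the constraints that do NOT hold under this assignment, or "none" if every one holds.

1. d * c = 14 * 16 = 224 — satisfied.
2. d + b + f = 14 + 1 + 6 = 21, not 19 — violated.
3. c + f + g = 16 + 6 + 5 = 27 — satisfied.
4. f + e = 25; 25 mod 5 = 0 — satisfied.
5. e = 19 is not in {20, 17, 21} — violated.
6. d - c = 14 - 16 = -2, not -4 — violated.
7. 5g - 2c = 5(5) - 2(16) = -7 — satisfied.

The assignment fails constraints 2, 5, and 6.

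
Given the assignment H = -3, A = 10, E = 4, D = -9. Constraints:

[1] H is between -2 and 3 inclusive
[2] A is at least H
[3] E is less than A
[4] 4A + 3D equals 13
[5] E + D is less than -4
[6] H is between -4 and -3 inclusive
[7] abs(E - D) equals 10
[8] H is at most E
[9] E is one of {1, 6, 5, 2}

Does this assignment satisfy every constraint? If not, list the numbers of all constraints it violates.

Constraints 1, 7, and 9 are violated.

[1] H = -3 is outside [-2, 3] — fails.
[2] A = 10, H = -3; 10 ≥ -3 — holds.
[3] E = 4, A = 10; 4 < 10 — holds.
[4] 4A + 3D = 4(10) + 3(-9) = 13 — holds.
[5] E + D = 4 + (-9) = -5; -5 < -4 — holds.
[6] H = -3 lies in [-4, -3] — holds.
[7] abs(4 - (-9)) = 13, not 10 — fails.
[8] H = -3, E = 4; -3 ≤ 4 — holds.
[9] E = 4 is not in {1, 6, 5, 2} — fails.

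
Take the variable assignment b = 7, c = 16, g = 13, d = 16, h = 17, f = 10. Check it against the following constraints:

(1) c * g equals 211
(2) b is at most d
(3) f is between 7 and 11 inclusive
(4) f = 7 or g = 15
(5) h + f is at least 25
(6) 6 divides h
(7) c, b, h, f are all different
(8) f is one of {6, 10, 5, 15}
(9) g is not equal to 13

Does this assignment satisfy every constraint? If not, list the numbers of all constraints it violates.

Constraints 1, 4, 6, and 9 are violated.

(1) c * g = 16 * 13 = 208, not 211 — violated.
(2) b = 7, d = 16; 7 ≤ 16 — OK.
(3) f = 10 lies in [7, 11] — OK.
(4) f = 10 ≠ 7 and g = 13 ≠ 15; both disjuncts false — violated.
(5) h + f = 17 + 10 = 27; 27 ≥ 25 — OK.
(6) 17 = 6*2 + 5, so 6 does not divide 17 — violated.
(7) values 16, 7, 17, 10 are pairwise distinct — OK.
(8) f = 10 is in {6, 10, 5, 15} — OK.
(9) g = 13, but 13 is required to differ — violated.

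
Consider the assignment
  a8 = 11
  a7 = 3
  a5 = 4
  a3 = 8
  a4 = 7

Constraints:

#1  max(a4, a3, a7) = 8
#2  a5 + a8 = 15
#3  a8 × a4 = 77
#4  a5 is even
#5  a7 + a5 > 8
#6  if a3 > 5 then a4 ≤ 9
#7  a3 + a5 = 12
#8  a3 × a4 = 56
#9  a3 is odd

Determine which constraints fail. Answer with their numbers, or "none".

Violated: 5, 9.

#1 max(7, 8, 3) = 8 — satisfied.
#2 a5 + a8 = 4 + 11 = 15 — satisfied.
#3 a8 × a4 = 11 × 7 = 77 — satisfied.
#4 a5 = 4 is even — satisfied.
#5 a7 + a5 = 3 + 4 = 7; 7 ≤ 8, bound 8 not met — violated.
#6 a3 = 8 > 5, so we need a4 ≤ 9; a4 = 7 ≤ 9 — satisfied.
#7 a3 + a5 = 8 + 4 = 12 — satisfied.
#8 a3 × a4 = 8 × 7 = 56 — satisfied.
#9 a3 = 8 is even — violated.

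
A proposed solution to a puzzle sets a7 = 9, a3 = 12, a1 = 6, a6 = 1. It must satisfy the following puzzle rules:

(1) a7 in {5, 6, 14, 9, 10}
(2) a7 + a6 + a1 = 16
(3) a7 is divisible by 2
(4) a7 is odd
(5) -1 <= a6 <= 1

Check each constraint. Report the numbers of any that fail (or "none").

Constraint 3 does not hold.

(1) a7 = 9 is in {5, 6, 14, 9, 10}  ✓
(2) a7 + a6 + a1 = 9 + 1 + 6 = 16  ✓
(3) 9 = 2*4 + 1, so 2 does not divide 9  ✗
(4) a7 = 9 is odd  ✓
(5) a6 = 1 lies in [-1, 1]  ✓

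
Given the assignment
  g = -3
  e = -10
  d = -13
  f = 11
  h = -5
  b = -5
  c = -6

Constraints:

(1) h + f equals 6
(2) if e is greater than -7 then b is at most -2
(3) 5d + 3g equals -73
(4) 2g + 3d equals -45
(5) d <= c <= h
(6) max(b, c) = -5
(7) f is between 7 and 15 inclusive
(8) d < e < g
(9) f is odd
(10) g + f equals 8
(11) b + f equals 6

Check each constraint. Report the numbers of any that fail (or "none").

Violated: 3.

(1) h + f = -5 + 11 = 6  OK
(2) e = -10, not > -7; antecedent false, conditional vacuously true  OK
(3) 5d + 3g = 5(-13) + 3(-3) = -74, not -73  FAIL
(4) 2g + 3d = 2(-3) + 3(-13) = -45  OK
(5) values -13 <= -6 <= -5  OK
(6) max(-5, -6) = -5  OK
(7) f = 11 lies in [7, 15]  OK
(8) values -13 < -10 < -3  OK
(9) f = 11 is odd  OK
(10) g + f = -3 + 11 = 8  OK
(11) b + f = -5 + 11 = 6  OK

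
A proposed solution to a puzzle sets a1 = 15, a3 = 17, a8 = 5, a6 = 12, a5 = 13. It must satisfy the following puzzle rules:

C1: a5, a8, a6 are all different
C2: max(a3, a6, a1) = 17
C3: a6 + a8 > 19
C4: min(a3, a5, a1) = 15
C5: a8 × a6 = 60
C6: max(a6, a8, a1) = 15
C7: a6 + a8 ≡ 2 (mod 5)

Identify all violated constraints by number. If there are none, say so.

C1: values 13, 5, 12 are pairwise distinct  ✓
C2: max(17, 12, 15) = 17  ✓
C3: a6 + a8 = 12 + 5 = 17; 17 ≤ 19, bound 19 not met  ✗
C4: min(17, 13, 15) = 13, not 15  ✗
C5: a8 × a6 = 5 × 12 = 60  ✓
C6: max(12, 5, 15) = 15  ✓
C7: a6 + a8 = 17; 17 mod 5 = 2  ✓

Violated: 3 and 4.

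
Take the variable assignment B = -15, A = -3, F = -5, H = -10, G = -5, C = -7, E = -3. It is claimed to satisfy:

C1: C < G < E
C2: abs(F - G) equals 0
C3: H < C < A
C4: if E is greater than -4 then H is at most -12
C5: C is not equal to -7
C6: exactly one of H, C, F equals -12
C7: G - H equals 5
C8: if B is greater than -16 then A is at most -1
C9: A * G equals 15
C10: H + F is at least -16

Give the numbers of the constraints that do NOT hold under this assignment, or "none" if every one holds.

Constraints 4, 5, 6 do not hold.

C1: values -7 < -5 < -3  holds
C2: abs(-5 - (-5)) = 0  holds
C3: values -10 < -7 < -3  holds
C4: E = -3 > -4, so we need H ≤ -12; but H = -10 > -12  fails
C5: C = -7, but -7 is required to differ  fails
C6: H=-10, C=-7, F=-5; 0 of them equal -12, not exactly one  fails
C7: G - H = -5 - (-10) = 5  holds
C8: B = -15 > -16, so we need A ≤ -1; A = -3 ≤ -1  holds
C9: A * G = -3 * (-5) = 15  holds
C10: H + F = -10 + (-5) = -15; -15 ≥ -16  holds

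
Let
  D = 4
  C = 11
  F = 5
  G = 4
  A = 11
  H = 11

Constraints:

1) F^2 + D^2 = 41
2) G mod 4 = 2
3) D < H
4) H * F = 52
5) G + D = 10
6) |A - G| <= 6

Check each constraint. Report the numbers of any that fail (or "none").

1) F^2 + D^2 = 5^2 + 4^2 = 25 + 16 = 41  ✓
2) 4 mod 4 = 0, not 2  ✗
3) D = 4, H = 11; 4 < 11  ✓
4) H * F = 11 * 5 = 55, not 52  ✗
5) G + D = 4 + 4 = 8, not 10  ✗
6) |11 - 4| = 7; 7 > 6, exceeds bound 6  ✗

No — constraints 2, 4, 5, 6 are not satisfied.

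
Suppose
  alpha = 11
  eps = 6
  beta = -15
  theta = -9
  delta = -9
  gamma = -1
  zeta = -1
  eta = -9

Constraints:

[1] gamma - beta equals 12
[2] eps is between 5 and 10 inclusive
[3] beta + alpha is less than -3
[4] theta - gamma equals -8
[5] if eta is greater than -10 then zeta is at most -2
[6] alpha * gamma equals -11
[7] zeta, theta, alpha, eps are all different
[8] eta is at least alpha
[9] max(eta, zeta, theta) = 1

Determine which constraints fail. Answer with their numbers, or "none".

The assignment fails constraints 1, 5, 8, and 9.

[1] gamma - beta = -1 - (-15) = 14, not 12 — violated.
[2] eps = 6 lies in [5, 10] — OK.
[3] beta + alpha = -15 + 11 = -4; -4 < -3 — OK.
[4] theta - gamma = -9 - (-1) = -8 — OK.
[5] eta = -9 > -10, so we need zeta ≤ -2; but zeta = -1 > -2 — violated.
[6] alpha * gamma = 11 * (-1) = -11 — OK.
[7] values -1, -9, 11, 6 are pairwise distinct — OK.
[8] eta = -9, alpha = 11; -9 < 11 (want ≥) — violated.
[9] max(-9, -1, -9) = -1, not 1 — violated.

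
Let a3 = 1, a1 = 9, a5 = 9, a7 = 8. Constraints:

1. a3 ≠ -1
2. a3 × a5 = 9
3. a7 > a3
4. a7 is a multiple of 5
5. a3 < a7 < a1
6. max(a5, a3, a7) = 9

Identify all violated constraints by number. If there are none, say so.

Constraint 4 is violated.

1. a3 = 1, and 1 ≠ -1  true
2. a3 × a5 = 1 × 9 = 9  true
3. a7 = 8, a3 = 1; 8 > 1  true
4. 8 = 5×1 + 3, so 5 does not divide 8  false
5. values 1 < 8 < 9  true
6. max(9, 1, 8) = 9  true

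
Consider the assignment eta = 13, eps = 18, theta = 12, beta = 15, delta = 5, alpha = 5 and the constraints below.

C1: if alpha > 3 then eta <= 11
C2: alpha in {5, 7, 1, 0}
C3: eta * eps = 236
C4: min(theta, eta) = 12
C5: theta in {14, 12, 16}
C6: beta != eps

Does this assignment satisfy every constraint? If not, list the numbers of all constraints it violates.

C1: alpha = 5 > 3, so we need eta ≤ 11; but eta = 13 > 11 — does not hold.
C2: alpha = 5 is in {5, 7, 1, 0} — holds.
C3: eta * eps = 13 * 18 = 234, not 236 — does not hold.
C4: min(12, 13) = 12 — holds.
C5: theta = 12 is in {14, 12, 16} — holds.
C6: beta = 15, eps = 18; distinct — holds.

Constraints 1, 3 are violated.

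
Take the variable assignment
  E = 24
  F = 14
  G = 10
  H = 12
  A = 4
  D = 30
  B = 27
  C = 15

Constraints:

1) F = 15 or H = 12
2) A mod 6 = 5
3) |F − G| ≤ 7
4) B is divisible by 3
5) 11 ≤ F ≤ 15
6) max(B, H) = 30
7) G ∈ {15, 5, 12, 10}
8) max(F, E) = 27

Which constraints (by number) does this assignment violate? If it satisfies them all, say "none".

The assignment fails constraints 2, 6, and 8.

1) F = 14 ≠ 15, but H = 12 = 12 (second disjunct)  ✓
2) 4 mod 6 = 4, not 5  ✗
3) |14 − 10| = 4; 4 ≤ 7  ✓
4) 27 / 3 = 9, so 3 divides 27  ✓
5) F = 14 lies in [11, 15]  ✓
6) max(27, 12) = 27, not 30  ✗
7) G = 10 is in {15, 5, 12, 10}  ✓
8) max(14, 24) = 24, not 27  ✗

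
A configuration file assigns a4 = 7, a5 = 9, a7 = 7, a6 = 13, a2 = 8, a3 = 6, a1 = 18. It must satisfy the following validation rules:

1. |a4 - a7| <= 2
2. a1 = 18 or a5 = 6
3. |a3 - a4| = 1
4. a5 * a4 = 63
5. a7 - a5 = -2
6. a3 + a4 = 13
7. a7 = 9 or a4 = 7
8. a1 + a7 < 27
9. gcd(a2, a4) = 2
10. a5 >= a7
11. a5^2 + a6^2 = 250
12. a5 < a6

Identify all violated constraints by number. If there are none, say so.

Violated: 9.

1. |7 - 7| = 0; 0 ≤ 2  holds
2. a1 = 18 = 18 (first disjunct)  holds
3. |6 - 7| = 1  holds
4. a5 * a4 = 9 * 7 = 63  holds
5. a7 - a5 = 7 - 9 = -2  holds
6. a3 + a4 = 6 + 7 = 13  holds
7. a7 = 7 ≠ 9, but a4 = 7 = 7 (second disjunct)  holds
8. a1 + a7 = 18 + 7 = 25; 25 < 27  holds
9. gcd(8, 7) = 1, not 2  fails
10. a5 = 9, a7 = 7; 9 ≥ 7  holds
11. a5^2 + a6^2 = 9^2 + 13^2 = 81 + 169 = 250  holds
12. a5 = 9, a6 = 13; 9 < 13  holds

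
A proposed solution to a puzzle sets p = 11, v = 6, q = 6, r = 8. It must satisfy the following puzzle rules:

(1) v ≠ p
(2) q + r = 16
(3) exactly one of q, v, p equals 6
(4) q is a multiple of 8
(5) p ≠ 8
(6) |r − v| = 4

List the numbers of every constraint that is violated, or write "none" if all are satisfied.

Constraints 2, 3, 4, 6 do not hold.

(1) v = 6, p = 11; distinct  true
(2) q + r = 6 + 8 = 14, not 16  false
(3) q=6, v=6, p=11; 2 of them equal 6, not exactly one  false
(4) 6 = 8×0 + 6, so 8 does not divide 6  false
(5) p = 11, and 11 ≠ 8  true
(6) |8 − 6| = 2, not 4  false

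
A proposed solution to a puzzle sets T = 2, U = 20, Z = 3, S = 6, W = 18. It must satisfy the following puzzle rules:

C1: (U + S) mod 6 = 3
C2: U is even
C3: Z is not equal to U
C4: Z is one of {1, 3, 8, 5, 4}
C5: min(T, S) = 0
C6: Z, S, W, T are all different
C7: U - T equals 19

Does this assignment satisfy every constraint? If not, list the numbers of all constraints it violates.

C1: U + S = 26; 26 mod 6 = 2, not 3 — does not hold.
C2: U = 20 is even — holds.
C3: Z = 3, U = 20; distinct — holds.
C4: Z = 3 is in {1, 3, 8, 5, 4} — holds.
C5: min(2, 6) = 2, not 0 — does not hold.
C6: values 3, 6, 18, 2 are pairwise distinct — holds.
C7: U - T = 20 - 2 = 18, not 19 — does not hold.

No — constraints 1, 5, and 7 are not satisfied.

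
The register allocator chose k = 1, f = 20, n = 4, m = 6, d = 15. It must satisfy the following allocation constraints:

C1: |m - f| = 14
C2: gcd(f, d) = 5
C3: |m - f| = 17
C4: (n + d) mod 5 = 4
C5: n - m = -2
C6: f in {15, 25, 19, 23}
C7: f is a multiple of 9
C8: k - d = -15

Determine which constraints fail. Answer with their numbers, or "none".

C1: |6 - 20| = 14 — holds.
C2: gcd(20, 15) = 5 — holds.
C3: |6 - 20| = 14, not 17 — fails.
C4: n + d = 19; 19 mod 5 = 4 — holds.
C5: n - m = 4 - 6 = -2 — holds.
C6: f = 20 is not in {15, 25, 19, 23} — fails.
C7: 20 = 9*2 + 2, so 9 does not divide 20 — fails.
C8: k - d = 1 - 15 = -14, not -15 — fails.

No — constraints 3, 6, 7, and 8 are not satisfied.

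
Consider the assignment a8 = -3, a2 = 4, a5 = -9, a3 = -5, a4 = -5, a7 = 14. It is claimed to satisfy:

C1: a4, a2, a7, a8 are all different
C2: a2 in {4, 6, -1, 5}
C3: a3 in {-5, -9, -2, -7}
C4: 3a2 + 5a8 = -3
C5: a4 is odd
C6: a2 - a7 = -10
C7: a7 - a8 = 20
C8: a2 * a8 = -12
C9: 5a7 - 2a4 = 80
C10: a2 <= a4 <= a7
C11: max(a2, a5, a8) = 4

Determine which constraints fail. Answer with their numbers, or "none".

Constraints 7 and 10 are violated.

C1: values -5, 4, 14, -3 are pairwise distinct — satisfied.
C2: a2 = 4 is in {4, 6, -1, 5} — satisfied.
C3: a3 = -5 is in {-5, -9, -2, -7} — satisfied.
C4: 3a2 + 5a8 = 3(4) + 5(-3) = -3 — satisfied.
C5: a4 = -5 is odd — satisfied.
C6: a2 - a7 = 4 - 14 = -10 — satisfied.
C7: a7 - a8 = 14 - (-3) = 17, not 20 — violated.
C8: a2 * a8 = 4 * (-3) = -12 — satisfied.
C9: 5a7 - 2a4 = 5(14) - 2(-5) = 80 — satisfied.
C10: values 4, -5, 14; a2 = 4 is not <= a4 = -5 — violated.
C11: max(4, -9, -3) = 4 — satisfied.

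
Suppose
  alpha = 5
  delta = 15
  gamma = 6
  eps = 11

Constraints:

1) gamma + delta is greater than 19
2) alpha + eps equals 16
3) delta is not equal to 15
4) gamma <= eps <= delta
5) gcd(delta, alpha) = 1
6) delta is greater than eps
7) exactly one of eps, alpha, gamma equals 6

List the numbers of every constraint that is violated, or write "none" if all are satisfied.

Constraints 3, 5 are violated.

1) gamma + delta = 6 + 15 = 21; 21 > 19 — holds.
2) alpha + eps = 5 + 11 = 16 — holds.
3) delta = 15, but 15 is required to differ — does not hold.
4) values 6 <= 11 <= 15 — holds.
5) gcd(15, 5) = 5, not 1 — does not hold.
6) delta = 15, eps = 11; 15 > 11 — holds.
7) eps=11, alpha=5, gamma=6; 1 of them equals 6 — holds.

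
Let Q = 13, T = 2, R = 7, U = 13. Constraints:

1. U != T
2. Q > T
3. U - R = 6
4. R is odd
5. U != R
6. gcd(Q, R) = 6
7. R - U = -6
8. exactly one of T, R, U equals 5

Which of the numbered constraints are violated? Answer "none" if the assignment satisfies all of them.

1. U = 13, T = 2; distinct — holds.
2. Q = 13, T = 2; 13 > 2 — holds.
3. U - R = 13 - 7 = 6 — holds.
4. R = 7 is odd — holds.
5. U = 13, R = 7; distinct — holds.
6. gcd(13, 7) = 1, not 6 — does not hold.
7. R - U = 7 - 13 = -6 — holds.
8. T=2, R=7, U=13; 0 of them equal 5, not exactly one — does not hold.

The assignment fails constraints 6 and 8.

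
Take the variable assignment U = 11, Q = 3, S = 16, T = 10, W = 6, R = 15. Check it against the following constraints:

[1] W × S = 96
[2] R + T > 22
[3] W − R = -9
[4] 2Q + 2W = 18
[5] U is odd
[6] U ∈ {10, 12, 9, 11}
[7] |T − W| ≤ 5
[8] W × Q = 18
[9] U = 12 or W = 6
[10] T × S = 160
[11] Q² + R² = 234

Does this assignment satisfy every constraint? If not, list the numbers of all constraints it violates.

No violations.

[1] W × S = 6 × 16 = 96  yes
[2] R + T = 15 + 10 = 25; 25 > 22  yes
[3] W − R = 6 − 15 = -9  yes
[4] 2Q + 2W = 2(3) + 2(6) = 18  yes
[5] U = 11 is odd  yes
[6] U = 11 is in {10, 12, 9, 11}  yes
[7] |10 − 6| = 4; 4 ≤ 5  yes
[8] W × Q = 6 × 3 = 18  yes
[9] U = 11 ≠ 12, but W = 6 = 6 (second disjunct)  yes
[10] T × S = 10 × 16 = 160  yes
[11] Q² + R² = 3² + 15² = 9 + 225 = 234  yes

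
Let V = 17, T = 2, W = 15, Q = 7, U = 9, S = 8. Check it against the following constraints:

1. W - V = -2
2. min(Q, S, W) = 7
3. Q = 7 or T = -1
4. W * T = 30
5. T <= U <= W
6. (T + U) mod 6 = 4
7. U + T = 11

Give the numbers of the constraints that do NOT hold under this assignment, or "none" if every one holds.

Constraint 6 is violated.

1. W - V = 15 - 17 = -2 — satisfied.
2. min(7, 8, 15) = 7 — satisfied.
3. Q = 7 = 7 (first disjunct) — satisfied.
4. W * T = 15 * 2 = 30 — satisfied.
5. values 2 <= 9 <= 15 — satisfied.
6. T + U = 11; 11 mod 6 = 5, not 4 — violated.
7. U + T = 9 + 2 = 11 — satisfied.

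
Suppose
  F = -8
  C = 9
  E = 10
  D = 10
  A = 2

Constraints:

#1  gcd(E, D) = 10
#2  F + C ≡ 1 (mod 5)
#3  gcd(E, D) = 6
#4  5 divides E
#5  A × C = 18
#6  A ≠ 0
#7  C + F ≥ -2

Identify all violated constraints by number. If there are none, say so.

Violated: 3.

#1 gcd(10, 10) = 10 — OK.
#2 F + C = 1; 1 mod 5 = 1 — OK.
#3 gcd(10, 10) = 10, not 6 — violated.
#4 10 / 5 = 2, so 5 divides 10 — OK.
#5 A × C = 2 × 9 = 18 — OK.
#6 A = 2, and 2 ≠ 0 — OK.
#7 C + F = 9 + (-8) = 1; 1 ≥ -2 — OK.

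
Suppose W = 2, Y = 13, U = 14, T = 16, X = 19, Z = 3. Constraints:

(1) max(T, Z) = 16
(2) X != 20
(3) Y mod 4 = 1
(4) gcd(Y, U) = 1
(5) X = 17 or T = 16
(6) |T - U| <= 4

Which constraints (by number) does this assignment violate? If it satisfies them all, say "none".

(1) max(16, 3) = 16  holds
(2) X = 19, and 19 ≠ 20  holds
(3) 13 mod 4 = 1  holds
(4) gcd(13, 14) = 1  holds
(5) X = 19 ≠ 17, but T = 16 = 16 (second disjunct)  holds
(6) |16 - 14| = 2; 2 ≤ 4  holds

No violations.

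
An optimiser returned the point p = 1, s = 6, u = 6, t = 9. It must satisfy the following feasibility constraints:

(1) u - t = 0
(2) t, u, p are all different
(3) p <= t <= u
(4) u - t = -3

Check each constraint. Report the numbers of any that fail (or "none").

(1) u - t = 6 - 9 = -3, not 0  ✘
(2) values 9, 6, 1 are pairwise distinct  ✔
(3) values 1, 9, 6; t = 9 is not <= u = 6  ✘
(4) u - t = 6 - 9 = -3  ✔

Violated: 1 and 3.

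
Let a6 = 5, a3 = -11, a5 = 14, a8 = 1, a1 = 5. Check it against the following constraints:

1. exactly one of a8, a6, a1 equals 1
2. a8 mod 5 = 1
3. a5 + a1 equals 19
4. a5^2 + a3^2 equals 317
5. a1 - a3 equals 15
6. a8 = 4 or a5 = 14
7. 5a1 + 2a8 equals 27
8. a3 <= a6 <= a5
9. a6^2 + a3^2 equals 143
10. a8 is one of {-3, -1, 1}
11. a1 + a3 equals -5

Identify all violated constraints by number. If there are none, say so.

1. a8=1, a6=5, a1=5; 1 of them equals 1  ✓
2. 1 mod 5 = 1  ✓
3. a5 + a1 = 14 + 5 = 19  ✓
4. a5^2 + a3^2 = 14^2 + (-11)^2 = 196 + 121 = 317  ✓
5. a1 - a3 = 5 - (-11) = 16, not 15  ✗
6. a8 = 1 ≠ 4, but a5 = 14 = 14 (second disjunct)  ✓
7. 5a1 + 2a8 = 5(5) + 2(1) = 27  ✓
8. values -11 <= 5 <= 14  ✓
9. a6^2 + a3^2 = 5^2 + (-11)^2 = 25 + 121 = 146, not 143  ✗
10. a8 = 1 is in {-3, -1, 1}  ✓
11. a1 + a3 = 5 + (-11) = -6, not -5  ✗

Violated: 5, 9, and 11.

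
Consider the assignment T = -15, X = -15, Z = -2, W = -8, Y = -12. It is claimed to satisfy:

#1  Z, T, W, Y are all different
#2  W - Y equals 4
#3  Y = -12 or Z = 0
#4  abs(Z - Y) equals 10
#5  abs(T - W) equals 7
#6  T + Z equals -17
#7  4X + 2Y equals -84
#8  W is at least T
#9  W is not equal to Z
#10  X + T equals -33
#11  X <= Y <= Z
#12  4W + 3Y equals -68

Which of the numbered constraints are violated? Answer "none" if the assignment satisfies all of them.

Violated: 10.

#1 values -2, -15, -8, -12 are pairwise distinct  OK
#2 W - Y = -8 - (-12) = 4  OK
#3 Y = -12 = -12 (first disjunct)  OK
#4 abs(-2 - (-12)) = 10  OK
#5 abs(-15 - (-8)) = 7  OK
#6 T + Z = -15 + (-2) = -17  OK
#7 4X + 2Y = 4(-15) + 2(-12) = -84  OK
#8 W = -8, T = -15; -8 ≥ -15  OK
#9 W = -8, Z = -2; distinct  OK
#10 X + T = -15 + (-15) = -30, not -33  FAIL
#11 values -15 <= -12 <= -2  OK
#12 4W + 3Y = 4(-8) + 3(-12) = -68  OK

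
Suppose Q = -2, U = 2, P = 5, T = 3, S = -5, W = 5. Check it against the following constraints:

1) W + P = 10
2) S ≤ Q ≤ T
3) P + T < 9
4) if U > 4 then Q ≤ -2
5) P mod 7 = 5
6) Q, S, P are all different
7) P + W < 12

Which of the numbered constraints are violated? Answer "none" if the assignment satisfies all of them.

1) W + P = 5 + 5 = 10 — holds.
2) values -5 ≤ -2 ≤ 3 — holds.
3) P + T = 5 + 3 = 8; 8 < 9 — holds.
4) U = 2, not > 4; antecedent false, conditional vacuously true — holds.
5) 5 mod 7 = 5 — holds.
6) values -2, -5, 5 are pairwise distinct — holds.
7) P + W = 5 + 5 = 10; 10 < 12 — holds.

The assignment satisfies every constraint.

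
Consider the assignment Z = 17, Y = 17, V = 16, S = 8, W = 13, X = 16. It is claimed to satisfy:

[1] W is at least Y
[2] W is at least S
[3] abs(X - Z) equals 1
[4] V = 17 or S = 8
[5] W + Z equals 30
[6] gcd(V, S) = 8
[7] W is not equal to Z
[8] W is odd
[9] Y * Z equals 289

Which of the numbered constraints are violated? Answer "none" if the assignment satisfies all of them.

[1] W = 13, Y = 17; 13 < 17 (want ≥) — does not hold.
[2] W = 13, S = 8; 13 ≥ 8 — holds.
[3] abs(16 - 17) = 1 — holds.
[4] V = 16 ≠ 17, but S = 8 = 8 (second disjunct) — holds.
[5] W + Z = 13 + 17 = 30 — holds.
[6] gcd(16, 8) = 8 — holds.
[7] W = 13, Z = 17; distinct — holds.
[8] W = 13 is odd — holds.
[9] Y * Z = 17 * 17 = 289 — holds.

Constraint 1 does not hold.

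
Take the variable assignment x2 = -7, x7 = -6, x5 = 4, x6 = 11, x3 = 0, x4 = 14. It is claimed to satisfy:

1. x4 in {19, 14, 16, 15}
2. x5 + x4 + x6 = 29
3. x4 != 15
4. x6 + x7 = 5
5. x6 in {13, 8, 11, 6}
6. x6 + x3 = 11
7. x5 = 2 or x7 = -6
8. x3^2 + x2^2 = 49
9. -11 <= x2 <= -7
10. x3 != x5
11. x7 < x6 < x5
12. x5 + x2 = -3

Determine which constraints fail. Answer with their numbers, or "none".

1. x4 = 14 is in {19, 14, 16, 15} — satisfied.
2. x5 + x4 + x6 = 4 + 14 + 11 = 29 — satisfied.
3. x4 = 14, and 14 ≠ 15 — satisfied.
4. x6 + x7 = 11 + (-6) = 5 — satisfied.
5. x6 = 11 is in {13, 8, 11, 6} — satisfied.
6. x6 + x3 = 11 + 0 = 11 — satisfied.
7. x5 = 4 ≠ 2, but x7 = -6 = -6 (second disjunct) — satisfied.
8. x3^2 + x2^2 = 0^2 + (-7)^2 = 0 + 49 = 49 — satisfied.
9. x2 = -7 lies in [-11, -7] — satisfied.
10. x3 = 0, x5 = 4; distinct — satisfied.
11. values -6, 11, 4; x6 = 11 is not < x5 = 4 — violated.
12. x5 + x2 = 4 + (-7) = -3 — satisfied.

Violated: 11.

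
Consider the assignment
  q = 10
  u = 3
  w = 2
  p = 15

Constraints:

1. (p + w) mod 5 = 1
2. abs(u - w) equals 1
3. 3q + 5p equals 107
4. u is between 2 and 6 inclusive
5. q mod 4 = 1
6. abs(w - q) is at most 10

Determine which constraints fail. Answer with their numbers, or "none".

Constraints 1, 3, 5 do not hold.

1. p + w = 17; 17 mod 5 = 2, not 1 — violated.
2. abs(3 - 2) = 1 — satisfied.
3. 3q + 5p = 3(10) + 5(15) = 105, not 107 — violated.
4. u = 3 lies in [2, 6] — satisfied.
5. 10 mod 4 = 2, not 1 — violated.
6. abs(2 - 10) = 8; 8 ≤ 10 — satisfied.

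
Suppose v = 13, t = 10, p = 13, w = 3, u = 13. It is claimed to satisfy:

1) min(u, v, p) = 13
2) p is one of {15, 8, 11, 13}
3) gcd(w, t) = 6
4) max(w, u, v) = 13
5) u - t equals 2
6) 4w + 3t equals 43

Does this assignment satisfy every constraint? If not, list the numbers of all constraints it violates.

1) min(13, 13, 13) = 13 — OK.
2) p = 13 is in {15, 8, 11, 13} — OK.
3) gcd(3, 10) = 1, not 6 — violated.
4) max(3, 13, 13) = 13 — OK.
5) u - t = 13 - 10 = 3, not 2 — violated.
6) 4w + 3t = 4(3) + 3(10) = 42, not 43 — violated.

No — constraints 3, 5, and 6 are not satisfied.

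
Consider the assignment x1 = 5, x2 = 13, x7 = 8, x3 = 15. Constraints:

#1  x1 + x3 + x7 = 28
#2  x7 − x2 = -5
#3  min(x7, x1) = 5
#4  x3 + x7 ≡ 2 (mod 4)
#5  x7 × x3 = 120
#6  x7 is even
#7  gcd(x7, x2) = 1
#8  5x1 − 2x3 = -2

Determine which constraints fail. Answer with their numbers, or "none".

#1 x1 + x3 + x7 = 5 + 15 + 8 = 28 — holds.
#2 x7 − x2 = 8 − 13 = -5 — holds.
#3 min(8, 5) = 5 — holds.
#4 x3 + x7 = 23; 23 mod 4 = 3, not 2 — does not hold.
#5 x7 × x3 = 8 × 15 = 120 — holds.
#6 x7 = 8 is even — holds.
#7 gcd(8, 13) = 1 — holds.
#8 5x1 − 2x3 = 5(5) − 2(15) = -5, not -2 — does not hold.

No — constraints 4 and 8 are not satisfied.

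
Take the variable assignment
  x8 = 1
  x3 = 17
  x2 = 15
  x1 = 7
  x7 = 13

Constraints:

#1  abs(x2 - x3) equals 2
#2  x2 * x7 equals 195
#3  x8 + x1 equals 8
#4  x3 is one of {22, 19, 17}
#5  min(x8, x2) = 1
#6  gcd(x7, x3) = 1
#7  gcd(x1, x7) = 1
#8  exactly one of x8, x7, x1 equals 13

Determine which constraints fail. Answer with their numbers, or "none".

No violations.

#1 abs(15 - 17) = 2 — OK.
#2 x2 * x7 = 15 * 13 = 195 — OK.
#3 x8 + x1 = 1 + 7 = 8 — OK.
#4 x3 = 17 is in {22, 19, 17} — OK.
#5 min(1, 15) = 1 — OK.
#6 gcd(13, 17) = 1 — OK.
#7 gcd(7, 13) = 1 — OK.
#8 x8=1, x7=13, x1=7; 1 of them equals 13 — OK.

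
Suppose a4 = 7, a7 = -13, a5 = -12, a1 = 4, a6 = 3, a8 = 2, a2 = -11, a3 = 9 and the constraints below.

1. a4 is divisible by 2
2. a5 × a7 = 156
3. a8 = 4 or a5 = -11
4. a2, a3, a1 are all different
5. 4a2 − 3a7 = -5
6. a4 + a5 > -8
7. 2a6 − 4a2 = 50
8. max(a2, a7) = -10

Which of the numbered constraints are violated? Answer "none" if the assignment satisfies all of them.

1. 7 = 2×3 + 1, so 2 does not divide 7  FAIL
2. a5 × a7 = -12 × (-13) = 156  OK
3. a8 = 2 ≠ 4 and a5 = -12 ≠ -11; both disjuncts false  FAIL
4. values -11, 9, 4 are pairwise distinct  OK
5. 4a2 − 3a7 = 4(-11) − 3(-13) = -5  OK
6. a4 + a5 = 7 + (-12) = -5; -5 > -8  OK
7. 2a6 − 4a2 = 2(3) − 4(-11) = 50  OK
8. max(-11, -13) = -11, not -10  FAIL

The assignment fails constraints 1, 3, 8.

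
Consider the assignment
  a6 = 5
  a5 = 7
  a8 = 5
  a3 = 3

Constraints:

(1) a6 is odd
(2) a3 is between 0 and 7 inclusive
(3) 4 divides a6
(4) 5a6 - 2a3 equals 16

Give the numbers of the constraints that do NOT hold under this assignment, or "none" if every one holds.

(1) a6 = 5 is odd  ✔
(2) a3 = 3 lies in [0, 7]  ✔
(3) 5 = 4*1 + 1, so 4 does not divide 5  ✘
(4) 5a6 - 2a3 = 5(5) - 2(3) = 19, not 16  ✘

Constraints 3 and 4 do not hold.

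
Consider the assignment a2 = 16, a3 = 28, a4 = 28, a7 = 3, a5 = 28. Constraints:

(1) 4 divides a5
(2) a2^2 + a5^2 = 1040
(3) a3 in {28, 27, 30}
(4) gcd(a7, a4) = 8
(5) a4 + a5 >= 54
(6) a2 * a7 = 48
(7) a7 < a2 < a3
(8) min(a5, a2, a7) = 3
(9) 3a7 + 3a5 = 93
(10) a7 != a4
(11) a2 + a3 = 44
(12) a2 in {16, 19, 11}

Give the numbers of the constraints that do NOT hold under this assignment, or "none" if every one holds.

(1) 28 / 4 = 7, so 4 divides 28  yes
(2) a2^2 + a5^2 = 16^2 + 28^2 = 256 + 784 = 1040  yes
(3) a3 = 28 is in {28, 27, 30}  yes
(4) gcd(3, 28) = 1, not 8  no
(5) a4 + a5 = 28 + 28 = 56; 56 ≥ 54  yes
(6) a2 * a7 = 16 * 3 = 48  yes
(7) values 3 < 16 < 28  yes
(8) min(28, 16, 3) = 3  yes
(9) 3a7 + 3a5 = 3(3) + 3(28) = 93  yes
(10) a7 = 3, a4 = 28; distinct  yes
(11) a2 + a3 = 16 + 28 = 44  yes
(12) a2 = 16 is in {16, 19, 11}  yes

Constraint 4 is violated.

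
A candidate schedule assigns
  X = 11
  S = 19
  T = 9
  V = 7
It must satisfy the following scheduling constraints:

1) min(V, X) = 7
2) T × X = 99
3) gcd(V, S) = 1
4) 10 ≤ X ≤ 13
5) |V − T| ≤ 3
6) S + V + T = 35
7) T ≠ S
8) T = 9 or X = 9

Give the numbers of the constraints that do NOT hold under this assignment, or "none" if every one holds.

Yes — all constraints hold.

1) min(7, 11) = 7  yes
2) T × X = 9 × 11 = 99  yes
3) gcd(7, 19) = 1  yes
4) X = 11 lies in [10, 13]  yes
5) |7 − 9| = 2; 2 ≤ 3  yes
6) S + V + T = 19 + 7 + 9 = 35  yes
7) T = 9, S = 19; distinct  yes
8) T = 9 = 9 (first disjunct)  yes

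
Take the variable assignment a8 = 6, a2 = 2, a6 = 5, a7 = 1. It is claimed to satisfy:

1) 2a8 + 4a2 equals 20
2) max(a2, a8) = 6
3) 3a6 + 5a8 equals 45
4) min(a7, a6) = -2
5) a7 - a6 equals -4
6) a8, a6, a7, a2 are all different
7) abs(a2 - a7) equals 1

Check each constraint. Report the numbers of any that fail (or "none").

1) 2a8 + 4a2 = 2(6) + 4(2) = 20 — OK.
2) max(2, 6) = 6 — OK.
3) 3a6 + 5a8 = 3(5) + 5(6) = 45 — OK.
4) min(1, 5) = 1, not -2 — violated.
5) a7 - a6 = 1 - 5 = -4 — OK.
6) values 6, 5, 1, 2 are pairwise distinct — OK.
7) abs(2 - 1) = 1 — OK.

The assignment fails constraint 4.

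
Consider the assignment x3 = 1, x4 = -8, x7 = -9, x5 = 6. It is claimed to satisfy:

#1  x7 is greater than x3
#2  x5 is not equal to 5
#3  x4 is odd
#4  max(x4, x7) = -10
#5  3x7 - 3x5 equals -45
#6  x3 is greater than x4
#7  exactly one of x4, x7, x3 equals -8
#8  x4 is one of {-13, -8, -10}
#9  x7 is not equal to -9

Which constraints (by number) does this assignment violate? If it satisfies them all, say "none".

#1 x7 = -9, x3 = 1; -9 ≤ 1 (want >) — violated.
#2 x5 = 6, and 6 ≠ 5 — satisfied.
#3 x4 = -8 is even — violated.
#4 max(-8, -9) = -8, not -10 — violated.
#5 3x7 - 3x5 = 3(-9) - 3(6) = -45 — satisfied.
#6 x3 = 1, x4 = -8; 1 > -8 — satisfied.
#7 x4=-8, x7=-9, x3=1; 1 of them equals -8 — satisfied.
#8 x4 = -8 is in {-13, -8, -10} — satisfied.
#9 x7 = -9, but -9 is required to differ — violated.

Constraints 1, 3, 4, and 9 are violated.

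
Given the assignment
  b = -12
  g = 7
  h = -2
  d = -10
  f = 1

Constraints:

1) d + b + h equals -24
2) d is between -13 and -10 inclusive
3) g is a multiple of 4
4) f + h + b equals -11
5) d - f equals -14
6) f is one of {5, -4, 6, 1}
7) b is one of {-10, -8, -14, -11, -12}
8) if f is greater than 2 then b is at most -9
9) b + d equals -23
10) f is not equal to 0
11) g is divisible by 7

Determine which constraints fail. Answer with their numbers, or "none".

Constraints 3, 4, 5, 9 do not hold.

1) d + b + h = -10 + (-12) + (-2) = -24 — OK.
2) d = -10 lies in [-13, -10] — OK.
3) 7 = 4*1 + 3, so 4 does not divide 7 — violated.
4) f + h + b = 1 + (-2) + (-12) = -13, not -11 — violated.
5) d - f = -10 - 1 = -11, not -14 — violated.
6) f = 1 is in {5, -4, 6, 1} — OK.
7) b = -12 is in {-10, -8, -14, -11, -12} — OK.
8) f = 1, not > 2; antecedent false, conditional vacuously true — OK.
9) b + d = -12 + (-10) = -22, not -23 — violated.
10) f = 1, and 1 ≠ 0 — OK.
11) 7 / 7 = 1, so 7 divides 7 — OK.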